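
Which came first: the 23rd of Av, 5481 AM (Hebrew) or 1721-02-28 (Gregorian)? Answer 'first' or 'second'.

second

The two dates have Julian Day Numbers 2349870 and 2349701 respectively.
Since 2349701 < 2349870, the second date comes first.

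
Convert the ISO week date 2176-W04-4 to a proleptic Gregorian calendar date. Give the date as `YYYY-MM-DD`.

ISO week 1 of 2176 is the week containing the first Thursday of 2176.
Week 4, day 4 (Thursday) lands on 2176-01-25.

2176-01-25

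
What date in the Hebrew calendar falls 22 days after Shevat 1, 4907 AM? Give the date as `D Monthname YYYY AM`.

Counting 22 days forward from JDN 2140003 reaches JDN 2140025, which is 23 Shevat 4907 AM.

23 Shevat 4907 AM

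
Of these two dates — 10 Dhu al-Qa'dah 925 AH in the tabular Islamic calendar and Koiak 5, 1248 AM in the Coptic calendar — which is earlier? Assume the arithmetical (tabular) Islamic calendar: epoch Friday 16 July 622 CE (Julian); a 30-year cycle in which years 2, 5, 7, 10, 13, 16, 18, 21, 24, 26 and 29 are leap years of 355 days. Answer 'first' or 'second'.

Converting both to JDN: 2276179 vs 2280591; the smaller is the first.

first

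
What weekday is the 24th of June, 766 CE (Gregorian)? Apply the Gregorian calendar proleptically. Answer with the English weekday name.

JDN 2001010 mod 7 = 4, and JDN 0 was a Monday, so this is a Friday.

Friday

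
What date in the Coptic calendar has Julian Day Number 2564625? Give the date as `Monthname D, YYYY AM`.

JDN 2564625 is 9 August 2309 in the Gregorian calendar.
In the Coptic calendar that day is Epip 30, 2025 AM.

Epip 30, 2025 AM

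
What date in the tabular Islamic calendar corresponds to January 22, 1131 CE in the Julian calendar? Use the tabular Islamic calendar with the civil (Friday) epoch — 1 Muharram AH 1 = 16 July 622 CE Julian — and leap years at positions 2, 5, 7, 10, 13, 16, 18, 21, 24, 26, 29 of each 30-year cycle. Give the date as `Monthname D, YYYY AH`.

Safar 20, 525 AH

The source date corresponds to 29 January 1131 in the proleptic Gregorian calendar (JDN 2134177).
That day falls on 20 Safar 525 AH in the tabular Islamic calendar.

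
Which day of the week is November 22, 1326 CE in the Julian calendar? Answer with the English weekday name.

Equivalently 30 November 1326 Gregorian, JDN 2205705.
JDN 2205705 mod 7 = 5, and JDN 0 was a Monday, so this is a Saturday.

Saturday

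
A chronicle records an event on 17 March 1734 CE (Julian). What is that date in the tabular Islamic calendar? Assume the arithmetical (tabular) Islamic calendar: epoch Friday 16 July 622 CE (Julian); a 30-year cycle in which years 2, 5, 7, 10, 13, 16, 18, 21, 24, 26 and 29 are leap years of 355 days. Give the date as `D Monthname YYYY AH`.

22 Shawwal 1146 AH

Both dates share Julian Day Number 2354477; in the tabular Islamic calendar that is 22 Shawwal 1146 AH.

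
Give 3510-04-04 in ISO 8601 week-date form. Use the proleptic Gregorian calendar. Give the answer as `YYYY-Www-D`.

3510-W14-1

The weekday is Monday (ISO weekday 1).
That Monday belongs to ISO week 14 of ISO year 3510.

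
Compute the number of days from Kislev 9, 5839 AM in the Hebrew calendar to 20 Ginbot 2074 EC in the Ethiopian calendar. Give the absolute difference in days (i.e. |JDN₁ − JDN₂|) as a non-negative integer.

First date → JDN 2480352; second date → JDN 2481643.
The interval is |2480352 − 2481643| = 1291 days.

1291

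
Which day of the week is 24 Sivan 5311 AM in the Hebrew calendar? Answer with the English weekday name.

In the proleptic Gregorian calendar this is 8 June 1551 (JDN 2287709).
2287709 ≡ 4 (mod 7); counting from Monday = 0 gives Friday.

Friday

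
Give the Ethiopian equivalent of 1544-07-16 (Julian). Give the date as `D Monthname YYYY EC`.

Both dates share Julian Day Number 2285201; in the Ethiopian calendar that is 22 Hamle 1536 EC.

22 Hamle 1536 EC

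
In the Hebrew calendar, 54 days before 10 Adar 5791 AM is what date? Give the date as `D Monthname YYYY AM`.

15 Tevet 5791 AM

JDN of 10 Adar 5791 AM = 2462931.
2462931 − 54 = 2462877.
JDN 2462877 in the Hebrew calendar is 15 Tevet 5791 AM.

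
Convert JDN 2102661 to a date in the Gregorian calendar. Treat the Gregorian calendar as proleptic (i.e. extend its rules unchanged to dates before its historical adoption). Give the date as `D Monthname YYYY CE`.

Counting from JDN 2299161 = 15 Oct 1582 gives an offset of -196500 days.

15 October 1044 CE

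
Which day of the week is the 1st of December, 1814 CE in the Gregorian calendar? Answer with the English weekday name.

JDN 2383944 mod 7 = 3, and JDN 0 was a Monday, so this is a Thursday.

Thursday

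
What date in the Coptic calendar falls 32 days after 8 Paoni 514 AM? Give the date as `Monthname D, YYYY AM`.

JDN of 8 Paoni 514 AM = 2012680.
2012680 + 32 = 2012712.
JDN 2012712 in the Coptic calendar is Epip 10, 514 AM.

Epip 10, 514 AM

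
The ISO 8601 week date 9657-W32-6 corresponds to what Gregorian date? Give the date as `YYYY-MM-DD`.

9657-08-11

ISO week 1 of 9657 is the week containing the first Thursday of 9657.
Week 32, day 6 (Saturday) lands on 9657-08-11.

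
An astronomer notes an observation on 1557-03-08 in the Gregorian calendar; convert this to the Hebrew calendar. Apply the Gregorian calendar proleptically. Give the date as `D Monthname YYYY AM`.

Both dates share Julian Day Number 2289809; in the Hebrew calendar that is 26 Adar 5317 AM.

26 Adar 5317 AM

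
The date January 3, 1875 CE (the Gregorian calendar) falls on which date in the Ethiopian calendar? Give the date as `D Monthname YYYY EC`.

26 Tahsas 1867 EC

Both dates share Julian Day Number 2405892; in the Ethiopian calendar that is 26 Tahsas 1867 EC.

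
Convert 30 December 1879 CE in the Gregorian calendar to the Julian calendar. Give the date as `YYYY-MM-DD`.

1879-12-18

For dates in this range the Gregorian date is 12 days ahead of the Julian.
30 December 1879 Gregorian − 12 days → 18 December 1879 Julian.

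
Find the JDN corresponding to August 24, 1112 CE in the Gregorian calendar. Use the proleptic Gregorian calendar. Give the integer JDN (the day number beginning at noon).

JDN 2299161 is 15 October 1582 CE (Gregorian); the target day is −171716 days from there, so JDN = 2127445.

2127445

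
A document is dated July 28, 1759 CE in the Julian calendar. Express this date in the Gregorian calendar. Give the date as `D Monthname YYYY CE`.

8 August 1759 CE

At this point the Julian calendar is 11 days behind the Gregorian.
28 July 1759 Julian + 11 days → 8 August 1759 Gregorian.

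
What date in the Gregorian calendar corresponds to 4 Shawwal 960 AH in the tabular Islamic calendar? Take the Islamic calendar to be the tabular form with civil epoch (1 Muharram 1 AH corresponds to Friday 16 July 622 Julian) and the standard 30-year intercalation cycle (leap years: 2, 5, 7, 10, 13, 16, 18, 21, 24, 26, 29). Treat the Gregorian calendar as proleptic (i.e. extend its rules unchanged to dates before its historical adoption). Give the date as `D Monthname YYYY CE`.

23 September 1553 CE

Julian Day Number of the source date = 2288547.
Converting JDN 2288547 to the Gregorian calendar gives 23 September 1553 CE.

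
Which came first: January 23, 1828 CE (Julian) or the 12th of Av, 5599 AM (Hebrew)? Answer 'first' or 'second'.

first

Converting both to JDN: 2388757 vs 2392944; the smaller is the first.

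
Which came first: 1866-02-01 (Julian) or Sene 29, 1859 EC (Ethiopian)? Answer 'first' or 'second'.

Converting both to JDN: 2402646 vs 2403153; the smaller is the first.

first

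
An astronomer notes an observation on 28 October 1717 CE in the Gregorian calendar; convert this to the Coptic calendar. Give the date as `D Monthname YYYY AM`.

20 Paopi 1434 AM

Both dates share Julian Day Number 2348482; in the Coptic calendar that is 20 Paopi 1434 AM.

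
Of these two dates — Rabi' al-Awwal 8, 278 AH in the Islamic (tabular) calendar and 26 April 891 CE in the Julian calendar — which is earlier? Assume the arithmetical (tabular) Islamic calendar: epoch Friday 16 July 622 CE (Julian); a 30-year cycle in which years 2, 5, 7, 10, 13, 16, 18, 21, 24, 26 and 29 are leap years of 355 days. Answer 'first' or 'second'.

second

First date → JDN 2046666; second date → JDN 2046611.
JDN 2046611 < JDN 2046666, so the second date is earlier.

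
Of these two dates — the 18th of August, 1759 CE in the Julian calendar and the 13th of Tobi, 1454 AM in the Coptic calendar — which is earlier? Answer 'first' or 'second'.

second

The two dates have Julian Day Numbers 2363762 and 2355870 respectively.
Since 2355870 < 2363762, the second date comes first.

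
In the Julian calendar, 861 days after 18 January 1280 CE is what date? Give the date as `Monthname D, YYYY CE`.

Counting 861 days forward from JDN 2188595 reaches JDN 2189456, which is May 28, 1282 CE.

May 28, 1282 CE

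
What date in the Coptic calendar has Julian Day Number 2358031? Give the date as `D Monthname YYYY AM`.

The Gregorian equivalent of JDN 2358031 is 20 December 1743.
In the Coptic calendar that day is 12 Koiak 1460 AM.

12 Koiak 1460 AM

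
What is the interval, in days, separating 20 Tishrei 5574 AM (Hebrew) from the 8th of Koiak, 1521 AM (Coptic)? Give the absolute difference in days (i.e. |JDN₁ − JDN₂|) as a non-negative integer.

JDN of the first date = 2383531.
JDN of the second date = 2380307.
|2380307 − 2383531| = 3224.

3224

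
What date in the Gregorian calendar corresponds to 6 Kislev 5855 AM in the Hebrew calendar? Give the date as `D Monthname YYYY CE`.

Both dates share Julian Day Number 2486196; in the Gregorian calendar that is 14 November 2094 CE.

14 November 2094 CE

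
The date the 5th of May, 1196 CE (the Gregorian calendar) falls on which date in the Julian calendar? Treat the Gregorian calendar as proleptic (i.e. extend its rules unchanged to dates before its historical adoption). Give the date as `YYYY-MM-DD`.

1196-04-28

At this point the Julian calendar is 7 days behind the Gregorian.
5 May 1196 Gregorian − 7 days → 28 April 1196 Julian.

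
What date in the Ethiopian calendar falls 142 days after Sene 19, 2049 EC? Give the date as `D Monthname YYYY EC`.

JDN of Sene 19, 2049 EC = 2472541.
2472541 + 142 = 2472683.
JDN 2472683 in the Ethiopian calendar is 6 Hidar 2050 EC.

6 Hidar 2050 EC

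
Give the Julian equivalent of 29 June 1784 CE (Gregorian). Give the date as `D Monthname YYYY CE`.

18 June 1784 CE

At this point the Julian calendar is 11 days behind the Gregorian.
29 June 1784 Gregorian − 11 days → 18 June 1784 Julian.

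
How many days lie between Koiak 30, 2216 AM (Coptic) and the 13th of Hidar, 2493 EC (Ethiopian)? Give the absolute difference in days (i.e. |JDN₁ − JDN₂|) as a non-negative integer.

318

JDN of the first date = 2634178.
JDN of the second date = 2634496.
|2634496 − 2634178| = 318.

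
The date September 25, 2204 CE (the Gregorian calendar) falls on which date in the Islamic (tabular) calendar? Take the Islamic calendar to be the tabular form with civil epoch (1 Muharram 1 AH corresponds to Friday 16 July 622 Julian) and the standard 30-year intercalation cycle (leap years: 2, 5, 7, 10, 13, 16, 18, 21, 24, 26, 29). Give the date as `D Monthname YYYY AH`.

29 Ramadan 1631 AH

Julian Day Number of the source date = 2526322.
Converting JDN 2526322 to the tabular Islamic calendar gives 29 Ramadan 1631 AH.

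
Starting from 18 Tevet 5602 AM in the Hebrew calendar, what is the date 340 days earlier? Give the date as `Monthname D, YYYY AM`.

JDN of 18 Tevet 5602 AM = 2393836.
2393836 − 340 = 2393496.
JDN 2393496 in the Hebrew calendar is Shevat 3, 5601 AM.

Shevat 3, 5601 AM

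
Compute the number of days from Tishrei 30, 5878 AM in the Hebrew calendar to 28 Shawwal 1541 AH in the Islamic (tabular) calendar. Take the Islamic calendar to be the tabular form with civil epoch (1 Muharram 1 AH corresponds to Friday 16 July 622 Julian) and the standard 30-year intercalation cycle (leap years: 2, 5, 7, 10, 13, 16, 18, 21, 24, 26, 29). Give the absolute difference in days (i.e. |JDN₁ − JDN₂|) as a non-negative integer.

119

JDN of the first date = 2494577.
JDN of the second date = 2494458.
|2494458 − 2494577| = 119.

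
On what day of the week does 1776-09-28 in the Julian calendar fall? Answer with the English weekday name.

In the Gregorian calendar this is 9 October 1776 (JDN 2370013).
JDN 2370013 mod 7 = 2, and JDN 0 was a Monday, so this is a Wednesday.

Wednesday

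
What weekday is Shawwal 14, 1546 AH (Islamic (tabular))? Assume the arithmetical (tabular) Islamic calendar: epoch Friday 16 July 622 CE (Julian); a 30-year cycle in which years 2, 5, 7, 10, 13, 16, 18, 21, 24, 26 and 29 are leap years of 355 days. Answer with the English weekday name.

This is JDN 2496215 (21 April 2122 Gregorian).
JDN 2496215 mod 7 = 1, and JDN 0 was a Monday, so this is a Tuesday.

Tuesday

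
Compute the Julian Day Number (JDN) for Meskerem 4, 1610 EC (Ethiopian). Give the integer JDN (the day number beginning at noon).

In the Gregorian calendar the same day is 11 September 1617.
JDN 2299161 is 15 October 1582 CE (Gregorian); the target day is +12750 days from there, so JDN = 2311911.

2311911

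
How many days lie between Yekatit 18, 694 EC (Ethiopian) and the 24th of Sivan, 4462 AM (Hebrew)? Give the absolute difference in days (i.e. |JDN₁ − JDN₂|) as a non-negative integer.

102

JDN of the first date = 1977506.
JDN of the second date = 1977608.
|1977608 − 1977506| = 102.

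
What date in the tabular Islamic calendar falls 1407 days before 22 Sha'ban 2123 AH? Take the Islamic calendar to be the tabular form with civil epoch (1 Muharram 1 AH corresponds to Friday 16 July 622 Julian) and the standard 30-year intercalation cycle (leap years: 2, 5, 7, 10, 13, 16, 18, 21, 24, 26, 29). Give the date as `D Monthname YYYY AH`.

Counting 1407 days back from JDN 2700634 reaches JDN 2699227, which is 3 Ramadan 2119 AH.

3 Ramadan 2119 AH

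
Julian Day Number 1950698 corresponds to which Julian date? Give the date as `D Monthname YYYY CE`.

The proleptic Gregorian equivalent of JDN 1950698 is 23 September 628.
In the Julian calendar that day is 20 September 628 CE.

20 September 628 CE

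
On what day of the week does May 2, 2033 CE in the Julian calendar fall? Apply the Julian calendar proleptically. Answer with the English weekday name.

This is JDN 2463733 (15 May 2033 Gregorian).
2463733 ≡ 6 (mod 7); counting from Monday = 0 gives Sunday.

Sunday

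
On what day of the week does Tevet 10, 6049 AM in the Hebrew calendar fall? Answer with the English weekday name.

Thursday

This is JDN 2557103 (3 January 2289 Gregorian).
JDN 2557103 mod 7 = 3, and JDN 0 was a Monday, so this is a Thursday.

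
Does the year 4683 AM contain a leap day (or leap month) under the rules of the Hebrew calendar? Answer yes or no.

no

Hebrew year 4683 is year 9 of its 19-year Metonic cycle; leap years are at positions 3, 6, 8, 11, 14, 17, 19, so it is a common year (12 months).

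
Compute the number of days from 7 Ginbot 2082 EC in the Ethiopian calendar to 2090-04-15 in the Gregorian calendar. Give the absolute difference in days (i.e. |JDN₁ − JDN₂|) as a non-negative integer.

30

First date → JDN 2484552; second date → JDN 2484522.
The interval is |2484552 − 2484522| = 30 days.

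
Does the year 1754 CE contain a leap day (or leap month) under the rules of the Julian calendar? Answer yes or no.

no

1754 mod 4 = 2, so it is a common year in the Julian calendar.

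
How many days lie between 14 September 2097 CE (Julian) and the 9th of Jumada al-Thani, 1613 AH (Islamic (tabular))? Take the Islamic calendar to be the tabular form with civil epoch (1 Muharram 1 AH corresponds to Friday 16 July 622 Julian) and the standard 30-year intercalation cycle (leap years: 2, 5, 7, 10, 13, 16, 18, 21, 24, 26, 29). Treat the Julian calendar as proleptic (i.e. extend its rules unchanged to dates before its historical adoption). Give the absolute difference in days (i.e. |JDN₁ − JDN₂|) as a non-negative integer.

32591

First date → JDN 2487244; second date → JDN 2519835.
The interval is |2487244 − 2519835| = 32591 days.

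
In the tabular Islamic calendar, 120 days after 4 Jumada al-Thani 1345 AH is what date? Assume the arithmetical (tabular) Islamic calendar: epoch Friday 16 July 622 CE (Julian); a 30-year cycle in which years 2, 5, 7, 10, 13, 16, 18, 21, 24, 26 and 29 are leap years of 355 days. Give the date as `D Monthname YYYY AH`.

6 Shawwal 1345 AH

Counting 120 days forward from JDN 2424860 reaches JDN 2424980, which is 6 Shawwal 1345 AH.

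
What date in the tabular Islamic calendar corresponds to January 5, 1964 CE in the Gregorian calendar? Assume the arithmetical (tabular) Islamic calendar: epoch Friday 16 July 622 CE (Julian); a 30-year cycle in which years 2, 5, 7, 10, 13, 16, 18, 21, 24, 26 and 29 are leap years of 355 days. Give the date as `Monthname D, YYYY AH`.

Both dates share Julian Day Number 2438400; in the tabular Islamic calendar that is 19 Sha'ban 1383 AH.

Sha'ban 19, 1383 AH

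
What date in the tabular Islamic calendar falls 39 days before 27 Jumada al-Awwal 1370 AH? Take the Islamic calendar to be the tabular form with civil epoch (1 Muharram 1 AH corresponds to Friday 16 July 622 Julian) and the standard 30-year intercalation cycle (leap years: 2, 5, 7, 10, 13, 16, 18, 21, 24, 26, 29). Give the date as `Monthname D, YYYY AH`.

The starting date is JDN 2433712; 2433712 − 39 = 2433673.
JDN 2433673 corresponds to Rabi' al-Thani 17, 1370 AH.

Rabi' al-Thani 17, 1370 AH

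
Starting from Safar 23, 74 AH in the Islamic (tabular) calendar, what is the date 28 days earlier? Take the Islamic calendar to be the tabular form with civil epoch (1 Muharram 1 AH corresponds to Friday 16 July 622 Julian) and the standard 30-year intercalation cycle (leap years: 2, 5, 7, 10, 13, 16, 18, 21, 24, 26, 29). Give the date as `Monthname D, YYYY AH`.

Muharram 25, 74 AH

The starting date is JDN 1974361; 1974361 − 28 = 1974333.
JDN 1974333 corresponds to Muharram 25, 74 AH.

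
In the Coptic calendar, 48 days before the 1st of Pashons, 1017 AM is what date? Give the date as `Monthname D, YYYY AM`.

The starting date is JDN 2196364; 2196364 − 48 = 2196316.
JDN 2196316 corresponds to Paremhat 13, 1017 AM.

Paremhat 13, 1017 AM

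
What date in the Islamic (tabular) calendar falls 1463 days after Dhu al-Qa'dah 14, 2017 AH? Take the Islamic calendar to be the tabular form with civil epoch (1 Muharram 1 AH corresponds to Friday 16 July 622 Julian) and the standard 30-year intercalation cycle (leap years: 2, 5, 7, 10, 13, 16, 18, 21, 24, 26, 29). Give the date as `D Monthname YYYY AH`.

Counting 1463 days forward from JDN 2663151 reaches JDN 2664614, which is 29 Dhu al-Hijjah 2021 AH.

29 Dhu al-Hijjah 2021 AH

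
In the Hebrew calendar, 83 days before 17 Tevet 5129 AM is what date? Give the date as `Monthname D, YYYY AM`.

JDN of 17 Tevet 5129 AM = 2221082.
2221082 − 83 = 2220999.
JDN 2220999 in the Hebrew calendar is Tishrei 23, 5129 AM.

Tishrei 23, 5129 AM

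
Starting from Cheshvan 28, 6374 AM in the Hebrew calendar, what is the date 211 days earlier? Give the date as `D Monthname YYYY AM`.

JDN of Cheshvan 28, 6374 AM = 2675775.
2675775 − 211 = 2675564.
JDN 2675564 in the Hebrew calendar is 24 Nisan 6373 AM.

24 Nisan 6373 AM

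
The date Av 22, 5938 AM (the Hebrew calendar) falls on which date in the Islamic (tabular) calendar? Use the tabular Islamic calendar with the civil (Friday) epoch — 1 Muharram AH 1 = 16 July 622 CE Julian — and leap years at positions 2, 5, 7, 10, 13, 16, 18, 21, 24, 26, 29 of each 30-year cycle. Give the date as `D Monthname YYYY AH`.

20 Shawwal 1604 AH

Julian Day Number of the source date = 2516775.
Converting JDN 2516775 to the tabular Islamic calendar gives 20 Shawwal 1604 AH.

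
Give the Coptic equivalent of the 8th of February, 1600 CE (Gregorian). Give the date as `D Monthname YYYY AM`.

3 Meshir 1316 AM

Julian Day Number of the source date = 2305486.
Converting JDN 2305486 to the Coptic calendar gives 3 Meshir 1316 AM.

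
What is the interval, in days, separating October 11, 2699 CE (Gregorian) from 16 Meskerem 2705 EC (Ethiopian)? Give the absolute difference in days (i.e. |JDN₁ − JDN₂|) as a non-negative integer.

4739

First date → JDN 2707133; second date → JDN 2711872.
The interval is |2707133 − 2711872| = 4739 days.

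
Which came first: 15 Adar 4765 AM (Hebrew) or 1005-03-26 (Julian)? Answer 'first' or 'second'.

Converting both to JDN: 2088193 vs 2088219; the smaller is the first.

first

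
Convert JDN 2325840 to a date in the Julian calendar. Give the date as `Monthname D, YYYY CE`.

JDN 2325840 is 31 October 1655 in the Gregorian calendar.
In the Julian calendar that day is October 21, 1655 CE.

October 21, 1655 CE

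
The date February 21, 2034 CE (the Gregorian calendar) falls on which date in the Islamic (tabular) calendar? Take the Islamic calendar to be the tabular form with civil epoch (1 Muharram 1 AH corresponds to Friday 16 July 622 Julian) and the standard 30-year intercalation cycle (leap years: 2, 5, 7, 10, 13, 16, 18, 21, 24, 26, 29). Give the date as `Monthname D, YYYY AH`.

Dhu al-Hijjah 2, 1455 AH

Julian Day Number of the source date = 2464015.
Converting JDN 2464015 to the tabular Islamic calendar gives 2 Dhu al-Hijjah 1455 AH.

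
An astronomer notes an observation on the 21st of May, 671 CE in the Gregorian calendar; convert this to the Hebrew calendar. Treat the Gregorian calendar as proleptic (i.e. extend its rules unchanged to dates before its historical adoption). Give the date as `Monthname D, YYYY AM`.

Sivan 3, 4431 AM

Julian Day Number of the source date = 1966278.
Converting JDN 1966278 to the Hebrew calendar gives 3 Sivan 4431 AM.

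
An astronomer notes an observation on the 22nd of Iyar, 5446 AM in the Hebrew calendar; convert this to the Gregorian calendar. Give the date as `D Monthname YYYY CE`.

16 May 1686 CE

Both dates share Julian Day Number 2336995; in the Gregorian calendar that is 16 May 1686 CE.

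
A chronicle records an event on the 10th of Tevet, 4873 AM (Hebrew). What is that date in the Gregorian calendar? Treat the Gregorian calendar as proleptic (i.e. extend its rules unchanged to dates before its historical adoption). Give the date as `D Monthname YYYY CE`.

7 January 1113 CE

Julian Day Number of the source date = 2127581.
Converting JDN 2127581 to the Gregorian calendar gives 7 January 1113 CE.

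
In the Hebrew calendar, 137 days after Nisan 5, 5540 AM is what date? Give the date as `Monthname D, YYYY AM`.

Counting 137 days forward from JDN 2371292 reaches JDN 2371429, which is Av 24, 5540 AM.

Av 24, 5540 AM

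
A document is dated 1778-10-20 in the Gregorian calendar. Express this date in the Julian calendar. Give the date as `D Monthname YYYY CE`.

At this point the Julian calendar is 11 days behind the Gregorian.
20 October 1778 Gregorian − 11 days → 9 October 1778 Julian.

9 October 1778 CE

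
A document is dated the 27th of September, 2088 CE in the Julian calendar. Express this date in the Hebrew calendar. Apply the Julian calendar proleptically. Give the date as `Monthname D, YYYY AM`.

Tishrei 25, 5849 AM

The source date corresponds to 10 October 2088 in the Gregorian calendar (JDN 2483970).
That day falls on 25 Tishrei 5849 AM in the Hebrew calendar.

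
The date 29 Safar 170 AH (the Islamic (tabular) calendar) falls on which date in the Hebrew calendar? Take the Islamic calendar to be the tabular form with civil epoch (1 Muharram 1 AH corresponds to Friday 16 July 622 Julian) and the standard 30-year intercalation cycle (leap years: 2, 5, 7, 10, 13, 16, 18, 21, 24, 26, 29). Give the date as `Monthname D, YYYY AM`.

Tishrei 2, 4547 AM

Both dates share Julian Day Number 2008386; in the Hebrew calendar that is 2 Tishrei 4547 AM.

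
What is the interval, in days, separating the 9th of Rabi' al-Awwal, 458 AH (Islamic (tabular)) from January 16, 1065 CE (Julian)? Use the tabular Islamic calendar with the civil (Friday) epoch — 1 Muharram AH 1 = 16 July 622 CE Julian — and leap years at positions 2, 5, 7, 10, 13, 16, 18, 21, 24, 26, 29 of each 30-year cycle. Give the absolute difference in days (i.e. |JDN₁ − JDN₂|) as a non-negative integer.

JDN of the first date = 2110453.
JDN of the second date = 2110065.
|2110065 − 2110453| = 388.

388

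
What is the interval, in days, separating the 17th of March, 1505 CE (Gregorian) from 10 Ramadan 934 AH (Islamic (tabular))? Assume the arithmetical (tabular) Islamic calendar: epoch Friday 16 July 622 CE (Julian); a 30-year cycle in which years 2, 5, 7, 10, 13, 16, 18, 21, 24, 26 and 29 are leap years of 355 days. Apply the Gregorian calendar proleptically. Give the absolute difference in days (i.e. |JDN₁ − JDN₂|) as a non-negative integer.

8484

First date → JDN 2270825; second date → JDN 2279309.
The interval is |2270825 − 2279309| = 8484 days.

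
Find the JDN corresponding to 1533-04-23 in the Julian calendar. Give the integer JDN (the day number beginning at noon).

In the proleptic Gregorian calendar the same day is 3 May 1533.
JDN 2400001 is 17 November 1858 CE (Gregorian), MJD 0; the target day is −118902 days from there, so JDN = 2281099.

2281099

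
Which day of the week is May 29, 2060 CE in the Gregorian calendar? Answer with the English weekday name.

Since JDN mod 7 = 5 (0 = Monday), the day is Saturday.

Saturday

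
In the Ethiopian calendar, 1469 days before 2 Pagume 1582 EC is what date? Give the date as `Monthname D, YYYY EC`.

Nehase 24, 1578 EC

JDN of 2 Pagume 1582 EC = 2302042.
2302042 − 1469 = 2300573.
JDN 2300573 in the Ethiopian calendar is Nehase 24, 1578 EC.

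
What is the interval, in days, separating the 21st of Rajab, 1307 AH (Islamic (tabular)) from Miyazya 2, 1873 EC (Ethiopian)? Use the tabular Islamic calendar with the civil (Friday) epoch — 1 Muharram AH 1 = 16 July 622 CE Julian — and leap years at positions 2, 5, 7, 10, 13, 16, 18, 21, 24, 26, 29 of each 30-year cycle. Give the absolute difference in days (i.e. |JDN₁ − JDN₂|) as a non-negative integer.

3260

First date → JDN 2411440; second date → JDN 2408180.
The interval is |2411440 − 2408180| = 3260 days.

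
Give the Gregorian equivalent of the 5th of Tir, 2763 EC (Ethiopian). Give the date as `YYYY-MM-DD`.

2771-01-19

Both dates share Julian Day Number 2733165; in the Gregorian calendar that is 19 January 2771 CE.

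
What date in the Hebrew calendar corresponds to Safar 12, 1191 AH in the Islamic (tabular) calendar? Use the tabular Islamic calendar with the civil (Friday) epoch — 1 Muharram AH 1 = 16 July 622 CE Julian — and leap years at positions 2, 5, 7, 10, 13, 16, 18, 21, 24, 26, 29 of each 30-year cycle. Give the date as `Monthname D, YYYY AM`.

Both dates share Julian Day Number 2370177; in the Hebrew calendar that is 13 Adar II 5537 AM.

Adar II 13, 5537 AM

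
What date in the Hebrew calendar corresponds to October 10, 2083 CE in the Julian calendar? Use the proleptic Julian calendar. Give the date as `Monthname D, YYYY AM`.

Cheshvan 11, 5844 AM

Julian Day Number of the source date = 2482156.
Converting JDN 2482156 to the Hebrew calendar gives 11 Cheshvan 5844 AM.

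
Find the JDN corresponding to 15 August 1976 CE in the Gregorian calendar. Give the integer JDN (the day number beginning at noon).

2443006

JDN 2400001 is 17 November 1858 CE (Gregorian), MJD 0; the target day is +43005 days from there, so JDN = 2443006.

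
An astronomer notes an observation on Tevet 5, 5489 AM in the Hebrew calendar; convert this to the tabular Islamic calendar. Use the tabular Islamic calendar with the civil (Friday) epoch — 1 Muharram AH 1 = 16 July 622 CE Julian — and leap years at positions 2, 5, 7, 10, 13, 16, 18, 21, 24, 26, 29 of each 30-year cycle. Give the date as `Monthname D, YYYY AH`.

Jumada al-Awwal 5, 1141 AH

Julian Day Number of the source date = 2352540.
Converting JDN 2352540 to the tabular Islamic calendar gives 5 Jumada al-Awwal 1141 AH.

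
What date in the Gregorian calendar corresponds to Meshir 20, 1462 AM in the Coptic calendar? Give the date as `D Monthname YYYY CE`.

Both dates share Julian Day Number 2358829; in the Gregorian calendar that is 25 February 1746 CE.

25 February 1746 CE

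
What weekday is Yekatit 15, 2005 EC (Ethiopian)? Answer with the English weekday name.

Friday

Equivalently 22 February 2013 Gregorian, JDN 2456346.
Since JDN mod 7 = 4 (0 = Monday), the day is Friday.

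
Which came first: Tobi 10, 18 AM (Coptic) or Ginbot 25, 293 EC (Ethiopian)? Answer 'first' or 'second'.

second

The two dates have Julian Day Numbers 1831368 and 1831138 respectively.
Since 1831138 < 1831368, the second date comes first.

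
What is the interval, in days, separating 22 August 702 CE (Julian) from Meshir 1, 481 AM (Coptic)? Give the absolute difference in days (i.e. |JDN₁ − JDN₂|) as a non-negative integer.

22803

JDN of the first date = 1977697.
JDN of the second date = 2000500.
|2000500 − 1977697| = 22803.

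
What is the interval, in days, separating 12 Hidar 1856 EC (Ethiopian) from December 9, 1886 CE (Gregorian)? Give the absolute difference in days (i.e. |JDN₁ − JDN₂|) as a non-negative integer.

8419

First date → JDN 2401831; second date → JDN 2410250.
The interval is |2401831 − 2410250| = 8419 days.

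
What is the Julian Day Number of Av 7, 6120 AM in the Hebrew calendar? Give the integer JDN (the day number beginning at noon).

2583234

Equivalently 21 July 2360 (Gregorian).
JDN 2299161 is 15 October 1582 CE (Gregorian); the target day is +284073 days from there, so JDN = 2583234.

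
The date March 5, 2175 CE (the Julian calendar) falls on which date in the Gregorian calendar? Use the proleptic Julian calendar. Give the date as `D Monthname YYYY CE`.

19 March 2175 CE

For dates in this range the Gregorian date is 14 days ahead of the Julian.
5 March 2175 Julian + 14 days → 19 March 2175 Gregorian.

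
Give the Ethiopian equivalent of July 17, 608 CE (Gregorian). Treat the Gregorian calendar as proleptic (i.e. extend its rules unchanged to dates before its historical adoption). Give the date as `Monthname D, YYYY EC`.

Julian Day Number of the source date = 1943325.
Converting JDN 1943325 to the Ethiopian calendar gives 20 Hamle 600 EC.

Hamle 20, 600 EC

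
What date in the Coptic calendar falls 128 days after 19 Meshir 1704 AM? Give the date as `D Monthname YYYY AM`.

27 Paoni 1704 AM

Counting 128 days forward from JDN 2447219 reaches JDN 2447347, which is 27 Paoni 1704 AM.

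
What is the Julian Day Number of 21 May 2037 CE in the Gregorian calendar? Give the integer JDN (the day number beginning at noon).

JDN 2400001 is 17 November 1858 CE (Gregorian), MJD 0; the target day is +65199 days from there, so JDN = 2465200.

2465200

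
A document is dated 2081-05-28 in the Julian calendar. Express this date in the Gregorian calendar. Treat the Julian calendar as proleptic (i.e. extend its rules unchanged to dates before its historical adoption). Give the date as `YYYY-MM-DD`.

2081-06-10

At this point the Julian calendar is 13 days behind the Gregorian.
28 May 2081 Julian + 13 days → 10 June 2081 Gregorian.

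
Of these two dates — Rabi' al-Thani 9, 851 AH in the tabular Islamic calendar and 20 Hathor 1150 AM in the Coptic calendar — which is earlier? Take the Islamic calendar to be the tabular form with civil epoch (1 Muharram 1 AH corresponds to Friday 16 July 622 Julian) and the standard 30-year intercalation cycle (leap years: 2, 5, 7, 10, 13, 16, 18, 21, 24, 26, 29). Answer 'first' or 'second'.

Converting both to JDN: 2249749 vs 2244781; the smaller is the second.

second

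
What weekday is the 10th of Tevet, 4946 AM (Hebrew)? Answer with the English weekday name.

Equivalently 11 December 1185 Gregorian, JDN 2154217.
Since JDN mod 7 = 2 (0 = Monday), the day is Wednesday.

Wednesday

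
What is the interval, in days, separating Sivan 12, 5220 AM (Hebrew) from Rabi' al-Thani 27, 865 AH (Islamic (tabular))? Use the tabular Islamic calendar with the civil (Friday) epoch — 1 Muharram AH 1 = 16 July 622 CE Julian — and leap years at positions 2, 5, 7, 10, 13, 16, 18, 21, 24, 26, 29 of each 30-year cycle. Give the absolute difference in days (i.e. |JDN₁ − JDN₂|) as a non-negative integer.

JDN of the first date = 2254475.
JDN of the second date = 2254728.
|2254728 − 2254475| = 253.

253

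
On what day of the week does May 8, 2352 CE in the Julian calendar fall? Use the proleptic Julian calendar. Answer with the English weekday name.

In the Gregorian calendar this is 24 May 2352 (JDN 2580254).
2580254 ≡ 5 (mod 7); counting from Monday = 0 gives Saturday.

Saturday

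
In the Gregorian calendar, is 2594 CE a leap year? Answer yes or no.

no

2594 is not divisible by 4, so it is a common year.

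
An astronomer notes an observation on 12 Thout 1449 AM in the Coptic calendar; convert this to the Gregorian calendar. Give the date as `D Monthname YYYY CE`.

20 September 1732 CE

Both dates share Julian Day Number 2353923; in the Gregorian calendar that is 20 September 1732 CE.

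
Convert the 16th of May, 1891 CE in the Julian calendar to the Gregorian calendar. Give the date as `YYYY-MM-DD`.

1891-05-28

The Julian–Gregorian offset here is 12 days (Julian trailing).
16 May 1891 Julian + 12 days → 28 May 1891 Gregorian.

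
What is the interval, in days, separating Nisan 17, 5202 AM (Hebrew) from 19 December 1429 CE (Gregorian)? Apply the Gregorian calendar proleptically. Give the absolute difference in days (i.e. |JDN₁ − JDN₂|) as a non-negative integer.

JDN of the first date = 2247836.
JDN of the second date = 2243344.
|2243344 − 2247836| = 4492.

4492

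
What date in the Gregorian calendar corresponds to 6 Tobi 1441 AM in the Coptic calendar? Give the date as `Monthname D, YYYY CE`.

Both dates share Julian Day Number 2351115; in the Gregorian calendar that is 12 January 1725 CE.

January 12, 1725 CE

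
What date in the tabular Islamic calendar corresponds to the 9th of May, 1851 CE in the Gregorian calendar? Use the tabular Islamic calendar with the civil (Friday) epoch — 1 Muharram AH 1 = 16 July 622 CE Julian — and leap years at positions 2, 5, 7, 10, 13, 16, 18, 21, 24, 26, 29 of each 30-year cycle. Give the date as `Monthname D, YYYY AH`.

Julian Day Number of the source date = 2397252.
Converting JDN 2397252 to the tabular Islamic calendar gives 8 Rajab 1267 AH.

Rajab 8, 1267 AH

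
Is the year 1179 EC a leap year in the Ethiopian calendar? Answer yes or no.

1179 mod 4 = 3; in the Ethiopian calendar a year is leap when year mod 4 = 3, so it is a leap year.

yes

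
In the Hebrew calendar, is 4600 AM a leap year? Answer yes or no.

no

Hebrew year 4600 is year 2 of its 19-year Metonic cycle; leap years are at positions 3, 6, 8, 11, 14, 17, 19, so it is a common year (12 months).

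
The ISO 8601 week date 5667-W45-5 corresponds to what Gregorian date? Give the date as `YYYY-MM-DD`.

ISO week 1 of 5667 is the week containing the first Thursday of 5667.
Week 45, day 5 (Friday) lands on 5667-11-11.

5667-11-11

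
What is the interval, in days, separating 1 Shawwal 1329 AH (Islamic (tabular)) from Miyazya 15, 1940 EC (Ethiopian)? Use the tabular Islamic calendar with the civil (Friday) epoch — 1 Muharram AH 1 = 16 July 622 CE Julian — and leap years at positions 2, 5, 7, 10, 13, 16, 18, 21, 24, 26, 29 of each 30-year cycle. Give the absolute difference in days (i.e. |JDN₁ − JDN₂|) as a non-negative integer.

JDN of the first date = 2419305.
JDN of the second date = 2432665.
|2432665 − 2419305| = 13360.

13360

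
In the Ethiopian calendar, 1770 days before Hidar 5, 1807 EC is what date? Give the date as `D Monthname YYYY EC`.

Counting 1770 days back from JDN 2383926 reaches JDN 2382156, which is 1 Tir 1802 EC.

1 Tir 1802 EC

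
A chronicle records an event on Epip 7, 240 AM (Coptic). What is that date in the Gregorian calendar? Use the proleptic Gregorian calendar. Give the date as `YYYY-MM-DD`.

Both dates share Julian Day Number 1912631; in the Gregorian calendar that is 3 July 524 CE.

0524-07-03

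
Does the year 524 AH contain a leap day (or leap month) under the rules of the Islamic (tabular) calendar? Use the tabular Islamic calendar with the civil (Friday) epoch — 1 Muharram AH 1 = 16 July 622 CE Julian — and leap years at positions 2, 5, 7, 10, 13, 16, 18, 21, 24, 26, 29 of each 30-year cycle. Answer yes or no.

no

Year 524 AH is year 14 of its 30-year cycle; leap positions are 2, 5, 7, 10, 13, 16, 18, 21, 24, 26, 29, so it is a common year (354 days).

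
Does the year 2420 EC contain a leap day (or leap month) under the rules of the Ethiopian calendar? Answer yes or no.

2420 mod 4 = 0; in the Ethiopian calendar a year is leap when year mod 4 = 3, so it is a common year.

no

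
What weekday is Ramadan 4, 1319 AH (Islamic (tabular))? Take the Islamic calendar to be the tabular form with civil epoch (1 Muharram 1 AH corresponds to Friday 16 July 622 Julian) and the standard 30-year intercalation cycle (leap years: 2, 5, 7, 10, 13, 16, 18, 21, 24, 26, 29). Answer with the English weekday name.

Sunday

In the Gregorian calendar this is 15 December 1901 (JDN 2415734).
JDN 2415734 mod 7 = 6, and JDN 0 was a Monday, so this is a Sunday.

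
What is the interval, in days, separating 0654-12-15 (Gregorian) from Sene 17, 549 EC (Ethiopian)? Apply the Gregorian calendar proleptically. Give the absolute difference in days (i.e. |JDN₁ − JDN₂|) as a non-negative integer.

35613

First date → JDN 1960277; second date → JDN 1924664.
The interval is |1960277 − 1924664| = 35613 days.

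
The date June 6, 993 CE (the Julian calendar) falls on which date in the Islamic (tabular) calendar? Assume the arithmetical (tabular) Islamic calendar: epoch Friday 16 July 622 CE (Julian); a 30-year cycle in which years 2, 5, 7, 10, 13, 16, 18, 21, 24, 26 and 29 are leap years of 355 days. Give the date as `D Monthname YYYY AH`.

12 Rabi' al-Thani 383 AH

Both dates share Julian Day Number 2083908; in the tabular Islamic calendar that is 12 Rabi' al-Thani 383 AH.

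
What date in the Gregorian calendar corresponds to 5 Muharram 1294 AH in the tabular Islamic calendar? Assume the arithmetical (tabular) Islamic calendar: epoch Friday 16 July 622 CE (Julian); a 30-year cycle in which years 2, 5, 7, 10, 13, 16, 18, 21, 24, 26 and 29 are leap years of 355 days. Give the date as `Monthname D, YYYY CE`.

January 20, 1877 CE

Both dates share Julian Day Number 2406640; in the Gregorian calendar that is 20 January 1877 CE.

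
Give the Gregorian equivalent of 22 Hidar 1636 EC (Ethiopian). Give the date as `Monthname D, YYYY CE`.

Julian Day Number of the source date = 2321486.
Converting JDN 2321486 to the Gregorian calendar gives 29 November 1643 CE.

November 29, 1643 CE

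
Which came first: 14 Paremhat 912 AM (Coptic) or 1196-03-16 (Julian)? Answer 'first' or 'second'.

first

The two dates have Julian Day Numbers 2157966 and 2157972 respectively.
Since 2157966 < 2157972, the first date comes first.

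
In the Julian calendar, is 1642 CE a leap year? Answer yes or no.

1642 mod 4 = 2, so it is a common year in the Julian calendar.

no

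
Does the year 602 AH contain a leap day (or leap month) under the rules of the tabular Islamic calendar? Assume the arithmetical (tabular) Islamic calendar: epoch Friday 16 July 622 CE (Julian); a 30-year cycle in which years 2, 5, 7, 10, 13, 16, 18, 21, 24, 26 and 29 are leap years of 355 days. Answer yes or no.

yes

Year 602 AH is year 2 of its 30-year cycle; leap positions are 2, 5, 7, 10, 13, 16, 18, 21, 24, 26, 29, so it is a leap year (355 days).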